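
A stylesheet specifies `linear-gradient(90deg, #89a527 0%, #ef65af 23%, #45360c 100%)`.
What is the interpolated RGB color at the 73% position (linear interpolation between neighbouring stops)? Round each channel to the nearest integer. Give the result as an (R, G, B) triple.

73% lies between the 23% and 100% stops, so the local fraction is t = (73 − 23)/(100 − 23) = 50/77 ≈ 0.6494.
#ef65af → (239, 101, 175); #45360c → (69, 54, 12).
R = 239 + 0.6494 × (69 − 239) = 128.602 → 129
G = 101 + 0.6494 × (54 − 101) = 70.478 → 70
B = 175 + 0.6494 × (12 − 175) = 69.148 → 69

(129, 70, 69)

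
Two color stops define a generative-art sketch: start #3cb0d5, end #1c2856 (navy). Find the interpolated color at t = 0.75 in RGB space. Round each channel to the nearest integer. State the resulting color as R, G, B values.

(36, 74, 118)

#3cb0d5 → (60, 176, 213); #1c2856 → (28, 40, 86).
R = 60 + 0.75 × (28 − 60) = 60 + 0.75 × -32 = 36 → 36
G = 176 + 0.75 × (40 − 176) = 176 + 0.75 × -136 = 74 → 74
B = 213 + 0.75 × (86 − 213) = 213 + 0.75 × -127 = 117.75 → 118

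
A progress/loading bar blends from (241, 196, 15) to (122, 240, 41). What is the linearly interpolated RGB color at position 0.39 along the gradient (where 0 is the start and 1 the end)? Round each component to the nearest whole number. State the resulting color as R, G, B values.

(195, 213, 25)

R = 241 + 0.39 × (122 − 241) = 241 + 0.39 × -119 = 194.59 → 195
G = 196 + 0.39 × (240 − 196) = 196 + 0.39 × 44 = 213.16 → 213
B = 15 + 0.39 × (41 − 15) = 15 + 0.39 × 26 = 25.14 → 25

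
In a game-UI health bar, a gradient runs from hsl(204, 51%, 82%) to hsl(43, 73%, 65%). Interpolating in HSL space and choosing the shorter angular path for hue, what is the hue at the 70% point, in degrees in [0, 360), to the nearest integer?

Hue arc: Δh = 43 − 204 = -161° (|Δh| ≤ 180, already the shorter path).
H = 204 + 0.7 × (-161) = 91.3 → 91°

91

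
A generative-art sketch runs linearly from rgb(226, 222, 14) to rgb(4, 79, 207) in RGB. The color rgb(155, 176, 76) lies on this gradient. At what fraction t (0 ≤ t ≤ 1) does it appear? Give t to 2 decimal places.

0.32

Invert the lerp on the R channel (largest span, 222): t = (155 − 226) / (4 − 226) = -71/-222 = 0.31982.
Check on G: (176 − 222)/(79 − 222) = 0.3217 ✓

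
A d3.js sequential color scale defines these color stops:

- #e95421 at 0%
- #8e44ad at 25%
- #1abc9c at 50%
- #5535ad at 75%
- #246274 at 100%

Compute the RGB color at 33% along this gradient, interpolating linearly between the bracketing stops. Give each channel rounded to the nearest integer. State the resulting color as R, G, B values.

(105, 106, 168)

33% lies between the 25% and 50% stops, so the local fraction is t = (33 − 25)/(50 − 25) = 8/25 ≈ 0.32.
#8e44ad → (142, 68, 173); #1abc9c → (26, 188, 156).
R = 142 + 0.32 × (26 − 142) = 104.88 → 105
G = 68 + 0.32 × (188 − 68) = 106.4 → 106
B = 173 + 0.32 × (156 − 173) = 167.56 → 168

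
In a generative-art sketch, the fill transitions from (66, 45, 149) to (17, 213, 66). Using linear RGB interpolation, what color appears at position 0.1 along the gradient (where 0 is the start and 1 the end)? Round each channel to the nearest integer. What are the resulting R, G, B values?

R = 66 + 0.1 × (17 − 66) = 66 + 0.1 × -49 = 61.1 → 61
G = 45 + 0.1 × (213 − 45) = 45 + 0.1 × 168 = 61.8 → 62
B = 149 + 0.1 × (66 − 149) = 149 + 0.1 × -83 = 140.7 → 141

(61, 62, 141)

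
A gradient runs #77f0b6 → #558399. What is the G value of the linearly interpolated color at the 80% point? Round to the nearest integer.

G₁ = 240 (from #77f0b6), G₂ = 131 (from #558399).
G = 240 + 0.8 × (131 − 240) = 152.8 → 153

153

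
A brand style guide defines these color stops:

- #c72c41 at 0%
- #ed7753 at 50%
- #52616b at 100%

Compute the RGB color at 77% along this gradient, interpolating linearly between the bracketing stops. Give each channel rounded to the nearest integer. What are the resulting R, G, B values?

77% lies between the 50% and 100% stops, so the local fraction is t = (77 − 50)/(100 − 50) = 27/50 ≈ 0.54.
#ed7753 → (237, 119, 83); #52616b → (82, 97, 107).
R = 237 + 0.54 × (82 − 237) = 153.3 → 153
G = 119 + 0.54 × (97 − 119) = 107.12 → 107
B = 83 + 0.54 × (107 − 83) = 95.96 → 96

(153, 107, 96)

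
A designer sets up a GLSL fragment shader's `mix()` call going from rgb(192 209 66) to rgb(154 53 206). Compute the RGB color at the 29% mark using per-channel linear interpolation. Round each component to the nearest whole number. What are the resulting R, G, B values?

(181, 164, 107)

29% corresponds to t = 0.29.
R = 192 + 0.29 × (154 − 192) = 192 + 0.29 × -38 = 180.98 → 181
G = 209 + 0.29 × (53 − 209) = 209 + 0.29 × -156 = 163.76 → 164
B = 66 + 0.29 × (206 − 66) = 66 + 0.29 × 140 = 106.6 → 107
So the blended color is (181, 164, 107), about #b5a46b.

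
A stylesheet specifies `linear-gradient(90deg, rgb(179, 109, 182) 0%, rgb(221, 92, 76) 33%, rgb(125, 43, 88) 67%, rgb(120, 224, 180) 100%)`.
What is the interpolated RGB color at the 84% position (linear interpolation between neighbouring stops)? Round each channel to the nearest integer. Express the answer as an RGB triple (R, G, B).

(122, 136, 135)

84% lies between the 67% and 100% stops, so the local fraction is t = (84 − 67)/(100 − 67) = 17/33 ≈ 0.5152.
R = 125 + 0.5152 × (120 − 125) = 122.424 → 122
G = 43 + 0.5152 × (224 − 43) = 136.251 → 136
B = 88 + 0.5152 × (180 − 88) = 135.398 → 135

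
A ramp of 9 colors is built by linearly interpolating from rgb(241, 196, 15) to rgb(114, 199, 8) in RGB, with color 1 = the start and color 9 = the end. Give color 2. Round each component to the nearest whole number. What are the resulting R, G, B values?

(225, 196, 14)

With 9 swatches and endpoints inclusive, swatch 2 sits at t = (2 − 1)/(9 − 1) = 1/8 ≈ 0.125.
R = 241 + 0.125 × (114 − 241) = 225.125 → 225
G = 196 + 0.125 × (199 − 196) = 196.375 → 196
B = 15 + 0.125 × (8 − 15) = 14.125 → 14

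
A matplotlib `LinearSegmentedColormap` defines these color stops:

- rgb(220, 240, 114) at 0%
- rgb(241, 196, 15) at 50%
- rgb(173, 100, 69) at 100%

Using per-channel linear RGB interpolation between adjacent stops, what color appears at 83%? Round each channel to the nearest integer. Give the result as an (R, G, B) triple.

(196, 133, 51)

83% lies between the 50% and 100% stops, so the local fraction is t = (83 − 50)/(100 − 50) = 33/50 ≈ 0.66.
R = 241 + 0.66 × (173 − 241) = 196.12 → 196
G = 196 + 0.66 × (100 − 196) = 132.64 → 133
B = 15 + 0.66 × (69 − 15) = 50.64 → 51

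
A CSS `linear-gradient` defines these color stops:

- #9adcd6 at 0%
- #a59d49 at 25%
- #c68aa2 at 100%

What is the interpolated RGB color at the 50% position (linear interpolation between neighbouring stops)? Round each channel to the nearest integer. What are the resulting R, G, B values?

50% lies between the 25% and 100% stops, so the local fraction is t = (50 − 25)/(100 − 25) = 25/75 ≈ 0.3333.
#a59d49 → (165, 157, 73); #c68aa2 → (198, 138, 162).
R = 165 + 0.3333 × (198 − 165) = 175.999 → 176
G = 157 + 0.3333 × (138 − 157) = 150.667 → 151
B = 73 + 0.3333 × (162 − 73) = 102.664 → 103

(176, 151, 103)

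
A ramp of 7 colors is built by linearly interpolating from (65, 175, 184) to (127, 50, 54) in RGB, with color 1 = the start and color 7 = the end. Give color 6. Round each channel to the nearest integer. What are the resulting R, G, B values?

(117, 71, 76)

With 7 swatches and endpoints inclusive, swatch 6 sits at t = (6 − 1)/(7 − 1) = 5/6 ≈ 0.8333.
R = 65 + 0.8333 × (127 − 65) = 116.665 → 117
G = 175 + 0.8333 × (50 − 175) = 70.837 → 71
B = 184 + 0.8333 × (54 − 184) = 75.671 → 76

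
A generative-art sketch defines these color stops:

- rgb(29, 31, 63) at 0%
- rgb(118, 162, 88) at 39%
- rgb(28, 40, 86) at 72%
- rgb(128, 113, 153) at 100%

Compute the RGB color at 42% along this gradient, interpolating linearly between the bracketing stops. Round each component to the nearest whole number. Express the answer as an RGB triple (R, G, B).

(110, 151, 88)

42% lies between the 39% and 72% stops, so the local fraction is t = (42 − 39)/(72 − 39) = 3/33 ≈ 0.0909.
R = 118 + 0.0909 × (28 − 118) = 109.819 → 110
G = 162 + 0.0909 × (40 − 162) = 150.91 → 151
B = 88 + 0.0909 × (86 − 88) = 87.818 → 88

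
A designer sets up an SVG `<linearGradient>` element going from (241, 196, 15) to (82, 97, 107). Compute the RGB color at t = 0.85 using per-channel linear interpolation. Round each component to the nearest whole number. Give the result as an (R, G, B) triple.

(106, 112, 93)

R = 241 + 0.85 × (82 − 241) = 241 + 0.85 × -159 = 105.85 → 106
G = 196 + 0.85 × (97 − 196) = 196 + 0.85 × -99 = 111.85 → 112
B = 15 + 0.85 × (107 − 15) = 15 + 0.85 × 92 = 93.2 → 93
So the blended color is (106, 112, 93), about #6a705d.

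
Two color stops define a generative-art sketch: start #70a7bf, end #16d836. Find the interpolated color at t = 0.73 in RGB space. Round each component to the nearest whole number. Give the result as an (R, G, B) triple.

(46, 203, 91)

#70a7bf → (112, 167, 191); #16d836 → (22, 216, 54).
R = 112 + 0.73 × (22 − 112) = 112 + 0.73 × -90 = 46.3 → 46
G = 167 + 0.73 × (216 − 167) = 167 + 0.73 × 49 = 202.77 → 203
B = 191 + 0.73 × (54 − 191) = 191 + 0.73 × -137 = 90.99 → 91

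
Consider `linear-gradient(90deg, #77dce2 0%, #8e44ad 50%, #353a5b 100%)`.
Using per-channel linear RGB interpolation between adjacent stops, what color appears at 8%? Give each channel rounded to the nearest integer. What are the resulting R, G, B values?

8% lies between the 0% and 50% stops, so the local fraction is t = (8 − 0)/(50 − 0) = 8/50 ≈ 0.16.
#77dce2 → (119, 220, 226); #8e44ad → (142, 68, 173).
R = 119 + 0.16 × (142 − 119) = 122.68 → 123
G = 220 + 0.16 × (68 − 220) = 195.68 → 196
B = 226 + 0.16 × (173 − 226) = 217.52 → 218

(123, 196, 218)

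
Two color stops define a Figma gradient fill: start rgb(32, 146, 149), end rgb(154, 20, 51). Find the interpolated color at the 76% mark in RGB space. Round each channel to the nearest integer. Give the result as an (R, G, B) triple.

76% corresponds to t = 0.76.
R = 32 + 0.76 × (154 − 32) = 32 + 0.76 × 122 = 124.72 → 125
G = 146 + 0.76 × (20 − 146) = 146 + 0.76 × -126 = 50.24 → 50
B = 149 + 0.76 × (51 − 149) = 149 + 0.76 × -98 = 74.52 → 75

(125, 50, 75)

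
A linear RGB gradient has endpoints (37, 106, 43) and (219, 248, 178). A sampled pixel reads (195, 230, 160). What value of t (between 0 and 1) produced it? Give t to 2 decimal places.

Invert the lerp on the R channel (largest span, 182): t = (195 − 37) / (219 − 37) = 158/182 = 0.86813.
Check on G: (230 − 106)/(248 − 106) = 0.8732 ✓

0.87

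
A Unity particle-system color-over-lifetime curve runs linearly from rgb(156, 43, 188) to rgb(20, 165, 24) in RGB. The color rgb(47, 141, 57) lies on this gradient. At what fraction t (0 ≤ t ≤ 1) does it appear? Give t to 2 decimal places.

0.80

Invert the lerp on the B channel (largest span, 164): t = (57 − 188) / (24 − 188) = -131/-164 = 0.79878.
Check on R: (47 − 156)/(20 − 156) = 0.8015 ✓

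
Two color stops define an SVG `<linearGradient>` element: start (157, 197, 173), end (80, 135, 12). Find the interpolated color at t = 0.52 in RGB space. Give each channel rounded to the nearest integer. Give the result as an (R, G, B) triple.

(117, 165, 89)

R = 157 + 0.52 × (80 − 157) = 157 + 0.52 × -77 = 116.96 → 117
G = 197 + 0.52 × (135 − 197) = 197 + 0.52 × -62 = 164.76 → 165
B = 173 + 0.52 × (12 − 173) = 173 + 0.52 × -161 = 89.28 → 89
So the blended color is (117, 165, 89), about #75a559.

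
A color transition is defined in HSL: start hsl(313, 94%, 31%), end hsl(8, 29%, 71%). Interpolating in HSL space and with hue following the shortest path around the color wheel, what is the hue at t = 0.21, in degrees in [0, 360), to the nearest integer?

325

Hue: 8 − 313 = -305°, but |-305| > 180 so the shorter arc goes the other way: Δh = -305 + 360 = 55°.
H = 313 + 0.21 × (55) = 324.55 → 325°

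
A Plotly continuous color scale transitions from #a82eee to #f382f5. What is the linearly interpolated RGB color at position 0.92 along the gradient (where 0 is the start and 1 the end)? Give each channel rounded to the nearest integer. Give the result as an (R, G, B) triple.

(237, 123, 244)

#a82eee → (168, 46, 238); #f382f5 → (243, 130, 245).
R = 168 + 0.92 × (243 − 168) = 168 + 0.92 × 75 = 237 → 237
G = 46 + 0.92 × (130 − 46) = 46 + 0.92 × 84 = 123.28 → 123
B = 238 + 0.92 × (245 − 238) = 238 + 0.92 × 7 = 244.44 → 244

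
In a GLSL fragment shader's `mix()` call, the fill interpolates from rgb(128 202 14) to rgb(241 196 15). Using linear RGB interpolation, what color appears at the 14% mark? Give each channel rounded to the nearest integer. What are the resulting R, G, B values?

14% corresponds to t = 0.14.
R = 128 + 0.14 × (241 − 128) = 128 + 0.14 × 113 = 143.82 → 144
G = 202 + 0.14 × (196 − 202) = 202 + 0.14 × -6 = 201.16 → 201
B = 14 + 0.14 × (15 − 14) = 14 + 0.14 × 1 = 14.14 → 14
So the blended color is (144, 201, 14), about #90c90e.

(144, 201, 14)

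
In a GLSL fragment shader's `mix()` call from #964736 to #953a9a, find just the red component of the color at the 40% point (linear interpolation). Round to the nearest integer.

R₁ = 150 (from #964736), R₂ = 149 (from #953a9a).
R = 150 + 0.4 × (149 − 150) = 149.6 → 150

150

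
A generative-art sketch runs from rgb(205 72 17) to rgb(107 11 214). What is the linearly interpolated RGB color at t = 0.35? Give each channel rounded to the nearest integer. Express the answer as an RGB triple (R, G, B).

(171, 51, 86)

R = 205 + 0.35 × (107 − 205) = 205 + 0.35 × -98 = 170.7 → 171
G = 72 + 0.35 × (11 − 72) = 72 + 0.35 × -61 = 50.65 → 51
B = 17 + 0.35 × (214 − 17) = 17 + 0.35 × 197 = 85.95 → 86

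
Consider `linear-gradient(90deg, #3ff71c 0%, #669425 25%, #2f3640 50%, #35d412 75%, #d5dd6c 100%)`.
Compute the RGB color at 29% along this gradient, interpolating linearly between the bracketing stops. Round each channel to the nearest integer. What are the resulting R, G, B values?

(93, 133, 41)

29% lies between the 25% and 50% stops, so the local fraction is t = (29 − 25)/(50 − 25) = 4/25 ≈ 0.16.
#669425 → (102, 148, 37); #2f3640 → (47, 54, 64).
R = 102 + 0.16 × (47 − 102) = 93.2 → 93
G = 148 + 0.16 × (54 − 148) = 132.96 → 133
B = 37 + 0.16 × (64 − 37) = 41.32 → 41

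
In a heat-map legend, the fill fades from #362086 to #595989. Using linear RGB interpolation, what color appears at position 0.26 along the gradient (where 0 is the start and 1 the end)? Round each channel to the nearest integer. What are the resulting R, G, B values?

#362086 → (54, 32, 134); #595989 → (89, 89, 137).
R = 54 + 0.26 × (89 − 54) = 54 + 0.26 × 35 = 63.1 → 63
G = 32 + 0.26 × (89 − 32) = 32 + 0.26 × 57 = 46.82 → 47
B = 134 + 0.26 × (137 − 134) = 134 + 0.26 × 3 = 134.78 → 135

(63, 47, 135)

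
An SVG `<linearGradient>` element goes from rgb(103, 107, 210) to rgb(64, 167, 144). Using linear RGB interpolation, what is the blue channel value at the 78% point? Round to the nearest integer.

159

B = 210 + 0.78 × (144 − 210) = 158.52 → 159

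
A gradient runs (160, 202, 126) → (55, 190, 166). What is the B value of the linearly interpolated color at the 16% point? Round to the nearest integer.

B = 126 + 0.16 × (166 − 126) = 132.4 → 132

132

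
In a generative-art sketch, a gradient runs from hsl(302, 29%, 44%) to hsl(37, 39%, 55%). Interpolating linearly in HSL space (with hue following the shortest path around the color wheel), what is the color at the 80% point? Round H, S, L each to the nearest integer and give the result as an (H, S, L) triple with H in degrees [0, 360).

(18, 37, 53)

Hue: 37 − 302 = -265°, but |-265| > 180 so the shorter arc goes the other way: Δh = -265 + 360 = 95°.
H = 302 + 0.8 × (95) = 378 → 378 → 378 mod 360 = 18°
S = 29 + 0.8 × (39 − 29) = 37 → 37%
L = 44 + 0.8 × (55 − 44) = 52.8 → 53%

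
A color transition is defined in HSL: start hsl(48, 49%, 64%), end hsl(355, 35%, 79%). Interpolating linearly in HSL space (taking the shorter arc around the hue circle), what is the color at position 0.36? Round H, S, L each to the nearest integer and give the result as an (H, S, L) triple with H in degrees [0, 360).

(29, 44, 69)

Hue: 355 − 48 = 307°, but |307| > 180 so the shorter arc goes the other way: Δh = 307 − 360 = -53°.
H = 48 + 0.36 × (-53) = 28.92 → 29°
S = 49 + 0.36 × (35 − 49) = 43.96 → 44%
L = 64 + 0.36 × (79 − 64) = 69.4 → 69%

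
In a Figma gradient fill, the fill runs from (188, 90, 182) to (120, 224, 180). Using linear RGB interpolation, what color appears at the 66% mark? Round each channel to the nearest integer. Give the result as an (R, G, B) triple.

66% corresponds to t = 0.66.
R = 188 + 0.66 × (120 − 188) = 188 + 0.66 × -68 = 143.12 → 143
G = 90 + 0.66 × (224 − 90) = 90 + 0.66 × 134 = 178.44 → 178
B = 182 + 0.66 × (180 − 182) = 182 + 0.66 × -2 = 180.68 → 181
So the blended color is (143, 178, 181), about #8fb2b5.

(143, 178, 181)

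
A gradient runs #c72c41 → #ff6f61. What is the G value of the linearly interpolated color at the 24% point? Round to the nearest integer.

60

G₁ = 44 (from #c72c41), G₂ = 111 (from #ff6f61).
G = 44 + 0.24 × (111 − 44) = 60.08 → 60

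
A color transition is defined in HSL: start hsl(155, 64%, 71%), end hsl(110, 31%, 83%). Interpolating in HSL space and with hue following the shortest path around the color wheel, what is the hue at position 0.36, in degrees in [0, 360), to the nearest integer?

139

Hue arc: Δh = 110 − 155 = -45° (|Δh| ≤ 180, already the shorter path).
H = 155 + 0.36 × (-45) = 138.8 → 139°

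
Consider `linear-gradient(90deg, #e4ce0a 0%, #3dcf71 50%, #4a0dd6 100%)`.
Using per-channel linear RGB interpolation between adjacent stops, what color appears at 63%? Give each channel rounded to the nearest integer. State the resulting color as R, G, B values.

(64, 157, 139)

63% lies between the 50% and 100% stops, so the local fraction is t = (63 − 50)/(100 − 50) = 13/50 ≈ 0.26.
#3dcf71 → (61, 207, 113); #4a0dd6 → (74, 13, 214).
R = 61 + 0.26 × (74 − 61) = 64.38 → 64
G = 207 + 0.26 × (13 − 207) = 156.56 → 157
B = 113 + 0.26 × (214 − 113) = 139.26 → 139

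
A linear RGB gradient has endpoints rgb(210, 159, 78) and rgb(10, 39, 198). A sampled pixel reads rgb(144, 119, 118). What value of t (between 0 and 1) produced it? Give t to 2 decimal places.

Invert the lerp on the R channel (largest span, 200): t = (144 − 210) / (10 − 210) = -66/-200 = 0.33.
Check on G: (119 − 159)/(39 − 159) = 0.3333 ✓

0.33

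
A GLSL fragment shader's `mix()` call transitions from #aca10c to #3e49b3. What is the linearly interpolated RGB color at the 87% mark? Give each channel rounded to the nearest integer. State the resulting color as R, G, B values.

#aca10c → (172, 161, 12); #3e49b3 → (62, 73, 179).
87% corresponds to t = 0.87.
R = 172 + 0.87 × (62 − 172) = 172 + 0.87 × -110 = 76.3 → 76
G = 161 + 0.87 × (73 − 161) = 161 + 0.87 × -88 = 84.44 → 84
B = 12 + 0.87 × (179 − 12) = 12 + 0.87 × 167 = 157.29 → 157

(76, 84, 157)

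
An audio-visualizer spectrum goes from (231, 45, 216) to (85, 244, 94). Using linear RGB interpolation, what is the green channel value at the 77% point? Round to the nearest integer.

G = 45 + 0.77 × (244 − 45) = 198.23 → 198

198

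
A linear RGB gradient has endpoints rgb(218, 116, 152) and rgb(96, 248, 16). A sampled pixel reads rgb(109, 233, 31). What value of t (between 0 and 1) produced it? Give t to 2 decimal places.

0.89

Invert the lerp on the B channel (largest span, 136): t = (31 − 152) / (16 − 152) = -121/-136 = 0.88971.
Check on R: (109 − 218)/(96 − 218) = 0.8934 ✓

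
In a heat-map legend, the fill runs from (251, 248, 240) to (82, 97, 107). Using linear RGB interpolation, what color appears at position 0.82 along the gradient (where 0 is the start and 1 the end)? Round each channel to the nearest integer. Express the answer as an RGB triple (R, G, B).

(112, 124, 131)

R = 251 + 0.82 × (82 − 251) = 251 + 0.82 × -169 = 112.42 → 112
G = 248 + 0.82 × (97 − 248) = 248 + 0.82 × -151 = 124.18 → 124
B = 240 + 0.82 × (107 − 240) = 240 + 0.82 × -133 = 130.94 → 131
So the blended color is (112, 124, 131), about #707c83.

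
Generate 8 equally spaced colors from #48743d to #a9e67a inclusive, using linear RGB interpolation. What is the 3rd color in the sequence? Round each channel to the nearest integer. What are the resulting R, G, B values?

With 8 swatches and endpoints inclusive, swatch 3 sits at t = (3 − 1)/(8 − 1) = 2/7 ≈ 0.2857.
#48743d → (72, 116, 61); #a9e67a → (169, 230, 122).
R = 72 + 0.2857 × (169 − 72) = 99.713 → 100
G = 116 + 0.2857 × (230 − 116) = 148.57 → 149
B = 61 + 0.2857 × (122 − 61) = 78.428 → 78

(100, 149, 78)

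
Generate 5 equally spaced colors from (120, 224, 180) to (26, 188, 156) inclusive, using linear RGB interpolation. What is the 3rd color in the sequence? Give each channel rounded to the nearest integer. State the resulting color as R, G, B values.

With 5 swatches and endpoints inclusive, swatch 3 sits at t = (3 − 1)/(5 − 1) = 2/4 ≈ 0.5.
R = 120 + 0.5 × (26 − 120) = 73 → 73
G = 224 + 0.5 × (188 − 224) = 206 → 206
B = 180 + 0.5 × (156 − 180) = 168 → 168

(73, 206, 168)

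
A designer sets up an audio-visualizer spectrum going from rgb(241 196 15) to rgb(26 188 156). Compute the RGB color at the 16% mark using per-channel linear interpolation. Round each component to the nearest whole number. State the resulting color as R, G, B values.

(207, 195, 38)

16% corresponds to t = 0.16.
R = 241 + 0.16 × (26 − 241) = 241 + 0.16 × -215 = 206.6 → 207
G = 196 + 0.16 × (188 − 196) = 196 + 0.16 × -8 = 194.72 → 195
B = 15 + 0.16 × (156 − 15) = 15 + 0.16 × 141 = 37.56 → 38
So the blended color is (207, 195, 38), about #cfc326.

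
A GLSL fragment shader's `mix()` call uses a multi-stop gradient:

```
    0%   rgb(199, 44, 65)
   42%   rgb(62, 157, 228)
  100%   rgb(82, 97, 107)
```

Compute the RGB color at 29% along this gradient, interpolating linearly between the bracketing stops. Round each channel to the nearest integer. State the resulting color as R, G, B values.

29% lies between the 0% and 42% stops, so the local fraction is t = (29 − 0)/(42 − 0) = 29/42 ≈ 0.6905.
R = 199 + 0.6905 × (62 − 199) = 104.401 → 104
G = 44 + 0.6905 × (157 − 44) = 122.026 → 122
B = 65 + 0.6905 × (228 − 65) = 177.552 → 178

(104, 122, 178)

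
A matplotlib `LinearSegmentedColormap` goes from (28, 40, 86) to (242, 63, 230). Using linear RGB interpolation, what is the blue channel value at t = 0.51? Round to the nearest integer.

159

B = 86 + 0.51 × (230 − 86) = 159.44 → 159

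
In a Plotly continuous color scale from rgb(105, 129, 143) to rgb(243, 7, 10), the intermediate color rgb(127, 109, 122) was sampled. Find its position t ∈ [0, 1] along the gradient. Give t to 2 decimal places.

Invert the lerp on the R channel (largest span, 138): t = (127 − 105) / (243 − 105) = 22/138 = 0.15942.
Check on G: (109 − 129)/(7 − 129) = 0.1639 ✓

0.16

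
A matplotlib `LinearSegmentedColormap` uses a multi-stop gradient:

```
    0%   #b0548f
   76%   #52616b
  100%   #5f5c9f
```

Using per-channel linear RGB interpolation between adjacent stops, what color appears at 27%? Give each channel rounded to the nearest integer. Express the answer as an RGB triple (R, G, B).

(143, 89, 130)

27% lies between the 0% and 76% stops, so the local fraction is t = (27 − 0)/(76 − 0) = 27/76 ≈ 0.3553.
#b0548f → (176, 84, 143); #52616b → (82, 97, 107).
R = 176 + 0.3553 × (82 − 176) = 142.602 → 143
G = 84 + 0.3553 × (97 − 84) = 88.619 → 89
B = 143 + 0.3553 × (107 − 143) = 130.209 → 130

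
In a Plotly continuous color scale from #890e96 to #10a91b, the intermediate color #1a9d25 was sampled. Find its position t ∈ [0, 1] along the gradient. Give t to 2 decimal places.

0.92

Invert the lerp on the G channel (largest span, 155): t = (157 − 14) / (169 − 14) = 143/155 = 0.92258.
Check on R: (26 − 137)/(16 − 137) = 0.9174 ✓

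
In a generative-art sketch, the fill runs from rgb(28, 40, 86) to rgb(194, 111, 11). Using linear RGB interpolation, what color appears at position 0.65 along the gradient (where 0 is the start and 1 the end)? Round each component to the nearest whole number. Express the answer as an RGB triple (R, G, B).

(136, 86, 37)

R = 28 + 0.65 × (194 − 28) = 28 + 0.65 × 166 = 135.9 → 136
G = 40 + 0.65 × (111 − 40) = 40 + 0.65 × 71 = 86.15 → 86
B = 86 + 0.65 × (11 − 86) = 86 + 0.65 × -75 = 37.25 → 37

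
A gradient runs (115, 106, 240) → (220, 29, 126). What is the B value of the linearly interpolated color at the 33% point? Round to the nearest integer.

B = 240 + 0.33 × (126 − 240) = 202.38 → 202

202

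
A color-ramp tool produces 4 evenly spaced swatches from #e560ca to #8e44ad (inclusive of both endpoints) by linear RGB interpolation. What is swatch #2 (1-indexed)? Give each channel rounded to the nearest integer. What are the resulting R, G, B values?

(200, 87, 192)

With 4 swatches and endpoints inclusive, swatch 2 sits at t = (2 − 1)/(4 − 1) = 1/3 ≈ 0.3333.
#e560ca → (229, 96, 202); #8e44ad → (142, 68, 173).
R = 229 + 0.3333 × (142 − 229) = 200.003 → 200
G = 96 + 0.3333 × (68 − 96) = 86.668 → 87
B = 202 + 0.3333 × (173 − 202) = 192.334 → 192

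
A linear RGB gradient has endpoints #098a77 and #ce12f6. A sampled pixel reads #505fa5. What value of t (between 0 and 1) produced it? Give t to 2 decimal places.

Invert the lerp on the R channel (largest span, 197): t = (80 − 9) / (206 − 9) = 71/197 = 0.36041.
Check on G: (95 − 138)/(18 − 138) = 0.3583 ✓

0.36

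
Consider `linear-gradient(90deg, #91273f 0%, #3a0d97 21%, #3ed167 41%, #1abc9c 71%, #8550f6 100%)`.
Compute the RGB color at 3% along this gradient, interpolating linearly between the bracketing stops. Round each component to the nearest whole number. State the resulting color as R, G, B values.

3% lies between the 0% and 21% stops, so the local fraction is t = (3 − 0)/(21 − 0) = 3/21 ≈ 0.1429.
#91273f → (145, 39, 63); #3a0d97 → (58, 13, 151).
R = 145 + 0.1429 × (58 − 145) = 132.568 → 133
G = 39 + 0.1429 × (13 − 39) = 35.285 → 35
B = 63 + 0.1429 × (151 − 63) = 75.575 → 76

(133, 35, 76)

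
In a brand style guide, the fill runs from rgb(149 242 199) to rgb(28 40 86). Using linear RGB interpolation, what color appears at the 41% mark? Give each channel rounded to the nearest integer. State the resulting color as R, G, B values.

(99, 159, 153)

41% corresponds to t = 0.41.
R = 149 + 0.41 × (28 − 149) = 149 + 0.41 × -121 = 99.39 → 99
G = 242 + 0.41 × (40 − 242) = 242 + 0.41 × -202 = 159.18 → 159
B = 199 + 0.41 × (86 − 199) = 199 + 0.41 × -113 = 152.67 → 153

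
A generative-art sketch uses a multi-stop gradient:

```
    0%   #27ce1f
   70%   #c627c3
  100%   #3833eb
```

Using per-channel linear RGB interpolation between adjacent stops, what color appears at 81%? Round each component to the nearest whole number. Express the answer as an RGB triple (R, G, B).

(146, 43, 210)

81% lies between the 70% and 100% stops, so the local fraction is t = (81 − 70)/(100 − 70) = 11/30 ≈ 0.3667.
#c627c3 → (198, 39, 195); #3833eb → (56, 51, 235).
R = 198 + 0.3667 × (56 − 198) = 145.929 → 146
G = 39 + 0.3667 × (51 − 39) = 43.4 → 43
B = 195 + 0.3667 × (235 − 195) = 209.668 → 210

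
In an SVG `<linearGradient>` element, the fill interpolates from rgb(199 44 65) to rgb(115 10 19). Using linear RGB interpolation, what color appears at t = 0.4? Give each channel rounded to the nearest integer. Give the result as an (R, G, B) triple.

(165, 30, 47)

R = 199 + 0.4 × (115 − 199) = 199 + 0.4 × -84 = 165.4 → 165
G = 44 + 0.4 × (10 − 44) = 44 + 0.4 × -34 = 30.4 → 30
B = 65 + 0.4 × (19 − 65) = 65 + 0.4 × -46 = 46.6 → 47
So the blended color is (165, 30, 47), about #a51e2f.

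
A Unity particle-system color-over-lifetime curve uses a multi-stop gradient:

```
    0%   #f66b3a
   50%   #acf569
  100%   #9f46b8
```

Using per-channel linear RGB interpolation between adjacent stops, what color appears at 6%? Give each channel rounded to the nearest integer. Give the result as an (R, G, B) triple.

(237, 124, 64)

6% lies between the 0% and 50% stops, so the local fraction is t = (6 − 0)/(50 − 0) = 6/50 ≈ 0.12.
#f66b3a → (246, 107, 58); #acf569 → (172, 245, 105).
R = 246 + 0.12 × (172 − 246) = 237.12 → 237
G = 107 + 0.12 × (245 − 107) = 123.56 → 124
B = 58 + 0.12 × (105 − 58) = 63.64 → 64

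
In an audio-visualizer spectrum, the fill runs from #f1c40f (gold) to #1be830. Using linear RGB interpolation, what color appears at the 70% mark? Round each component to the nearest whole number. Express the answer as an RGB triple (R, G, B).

(91, 221, 38)

#f1c40f → (241, 196, 15); #1be830 → (27, 232, 48).
70% corresponds to t = 0.7.
R = 241 + 0.7 × (27 − 241) = 241 + 0.7 × -214 = 91.2 → 91
G = 196 + 0.7 × (232 − 196) = 196 + 0.7 × 36 = 221.2 → 221
B = 15 + 0.7 × (48 − 15) = 15 + 0.7 × 33 = 38.1 → 38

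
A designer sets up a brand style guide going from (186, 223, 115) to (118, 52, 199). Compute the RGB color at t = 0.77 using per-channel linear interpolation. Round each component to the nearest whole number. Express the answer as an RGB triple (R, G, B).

(134, 91, 180)

R = 186 + 0.77 × (118 − 186) = 186 + 0.77 × -68 = 133.64 → 134
G = 223 + 0.77 × (52 − 223) = 223 + 0.77 × -171 = 91.33 → 91
B = 115 + 0.77 × (199 − 115) = 115 + 0.77 × 84 = 179.68 → 180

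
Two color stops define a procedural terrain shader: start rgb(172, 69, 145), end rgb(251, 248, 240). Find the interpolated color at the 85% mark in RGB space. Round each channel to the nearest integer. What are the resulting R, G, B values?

(239, 221, 226)

85% corresponds to t = 0.85.
R = 172 + 0.85 × (251 − 172) = 172 + 0.85 × 79 = 239.15 → 239
G = 69 + 0.85 × (248 − 69) = 69 + 0.85 × 179 = 221.15 → 221
B = 145 + 0.85 × (240 − 145) = 145 + 0.85 × 95 = 225.75 → 226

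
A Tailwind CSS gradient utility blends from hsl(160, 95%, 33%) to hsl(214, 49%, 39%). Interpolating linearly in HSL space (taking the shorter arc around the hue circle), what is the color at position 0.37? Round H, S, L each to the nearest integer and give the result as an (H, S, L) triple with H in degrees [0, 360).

(180, 78, 35)

Hue arc: Δh = 214 − 160 = 54° (|Δh| ≤ 180, already the shorter path).
H = 160 + 0.37 × (54) = 179.98 → 180°
S = 95 + 0.37 × (49 − 95) = 77.98 → 78%
L = 33 + 0.37 × (39 − 33) = 35.22 → 35%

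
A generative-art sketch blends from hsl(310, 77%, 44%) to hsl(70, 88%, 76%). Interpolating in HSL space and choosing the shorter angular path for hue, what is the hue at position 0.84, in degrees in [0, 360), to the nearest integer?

51

Hue: 70 − 310 = -240°, but |-240| > 180 so the shorter arc goes the other way: Δh = -240 + 360 = 120°.
H = 310 + 0.84 × (120) = 410.8 → 411 → 411 mod 360 = 51°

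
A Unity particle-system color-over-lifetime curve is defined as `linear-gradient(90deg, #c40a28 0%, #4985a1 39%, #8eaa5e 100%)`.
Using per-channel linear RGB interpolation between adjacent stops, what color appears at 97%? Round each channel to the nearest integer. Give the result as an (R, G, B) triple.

97% lies between the 39% and 100% stops, so the local fraction is t = (97 − 39)/(100 − 39) = 58/61 ≈ 0.9508.
#4985a1 → (73, 133, 161); #8eaa5e → (142, 170, 94).
R = 73 + 0.9508 × (142 − 73) = 138.605 → 139
G = 133 + 0.9508 × (170 − 133) = 168.18 → 168
B = 161 + 0.9508 × (94 − 161) = 97.296 → 97

(139, 168, 97)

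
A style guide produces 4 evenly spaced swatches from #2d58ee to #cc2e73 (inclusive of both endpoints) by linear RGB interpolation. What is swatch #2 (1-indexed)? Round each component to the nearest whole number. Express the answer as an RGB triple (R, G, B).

(98, 74, 197)

With 4 swatches and endpoints inclusive, swatch 2 sits at t = (2 − 1)/(4 − 1) = 1/3 ≈ 0.3333.
#2d58ee → (45, 88, 238); #cc2e73 → (204, 46, 115).
R = 45 + 0.3333 × (204 − 45) = 97.995 → 98
G = 88 + 0.3333 × (46 − 88) = 74.001 → 74
B = 238 + 0.3333 × (115 − 238) = 197.004 → 197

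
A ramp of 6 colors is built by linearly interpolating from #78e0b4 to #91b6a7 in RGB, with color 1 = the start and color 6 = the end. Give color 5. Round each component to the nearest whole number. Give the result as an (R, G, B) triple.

With 6 swatches and endpoints inclusive, swatch 5 sits at t = (5 − 1)/(6 − 1) = 4/5 ≈ 0.8.
#78e0b4 → (120, 224, 180); #91b6a7 → (145, 182, 167).
R = 120 + 0.8 × (145 − 120) = 140 → 140
G = 224 + 0.8 × (182 − 224) = 190.4 → 190
B = 180 + 0.8 × (167 − 180) = 169.6 → 170

(140, 190, 170)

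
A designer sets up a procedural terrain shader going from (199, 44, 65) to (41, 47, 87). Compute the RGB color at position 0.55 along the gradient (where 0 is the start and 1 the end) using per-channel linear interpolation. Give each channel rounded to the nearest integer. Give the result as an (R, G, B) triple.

R = 199 + 0.55 × (41 − 199) = 199 + 0.55 × -158 = 112.1 → 112
G = 44 + 0.55 × (47 − 44) = 44 + 0.55 × 3 = 45.65 → 46
B = 65 + 0.55 × (87 − 65) = 65 + 0.55 × 22 = 77.1 → 77

(112, 46, 77)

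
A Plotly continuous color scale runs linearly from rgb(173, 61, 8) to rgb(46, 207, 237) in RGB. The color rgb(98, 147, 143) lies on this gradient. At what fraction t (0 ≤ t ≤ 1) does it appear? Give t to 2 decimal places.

Invert the lerp on the B channel (largest span, 229): t = (143 − 8) / (237 − 8) = 135/229 = 0.58952.
Check on R: (98 − 173)/(46 − 173) = 0.5906 ✓

0.59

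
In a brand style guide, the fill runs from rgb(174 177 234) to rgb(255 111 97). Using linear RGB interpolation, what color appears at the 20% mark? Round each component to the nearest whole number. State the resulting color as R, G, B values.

20% corresponds to t = 0.2.
R = 174 + 0.2 × (255 − 174) = 174 + 0.2 × 81 = 190.2 → 190
G = 177 + 0.2 × (111 − 177) = 177 + 0.2 × -66 = 163.8 → 164
B = 234 + 0.2 × (97 − 234) = 234 + 0.2 × -137 = 206.6 → 207
So the blended color is (190, 164, 207), about #bea4cf.

(190, 164, 207)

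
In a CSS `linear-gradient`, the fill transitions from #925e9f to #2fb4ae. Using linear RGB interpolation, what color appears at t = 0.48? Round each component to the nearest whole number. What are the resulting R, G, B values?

#925e9f → (146, 94, 159); #2fb4ae → (47, 180, 174).
R = 146 + 0.48 × (47 − 146) = 146 + 0.48 × -99 = 98.48 → 98
G = 94 + 0.48 × (180 − 94) = 94 + 0.48 × 86 = 135.28 → 135
B = 159 + 0.48 × (174 − 159) = 159 + 0.48 × 15 = 166.2 → 166

(98, 135, 166)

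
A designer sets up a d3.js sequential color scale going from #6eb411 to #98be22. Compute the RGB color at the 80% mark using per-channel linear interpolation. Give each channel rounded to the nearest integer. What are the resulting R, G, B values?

#6eb411 → (110, 180, 17); #98be22 → (152, 190, 34).
80% corresponds to t = 0.8.
R = 110 + 0.8 × (152 − 110) = 110 + 0.8 × 42 = 143.6 → 144
G = 180 + 0.8 × (190 − 180) = 180 + 0.8 × 10 = 188 → 188
B = 17 + 0.8 × (34 − 17) = 17 + 0.8 × 17 = 30.6 → 31

(144, 188, 31)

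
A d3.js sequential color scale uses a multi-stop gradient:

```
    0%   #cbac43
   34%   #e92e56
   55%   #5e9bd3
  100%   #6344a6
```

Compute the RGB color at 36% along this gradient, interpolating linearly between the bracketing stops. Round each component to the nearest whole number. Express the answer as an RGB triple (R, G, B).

(220, 56, 98)

36% lies between the 34% and 55% stops, so the local fraction is t = (36 − 34)/(55 − 34) = 2/21 ≈ 0.0952.
#e92e56 → (233, 46, 86); #5e9bd3 → (94, 155, 211).
R = 233 + 0.0952 × (94 − 233) = 219.767 → 220
G = 46 + 0.0952 × (155 − 46) = 56.377 → 56
B = 86 + 0.0952 × (211 − 86) = 97.9 → 98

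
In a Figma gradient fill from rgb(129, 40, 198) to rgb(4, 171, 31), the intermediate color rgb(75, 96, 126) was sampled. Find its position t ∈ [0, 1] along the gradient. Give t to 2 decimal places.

0.43

Invert the lerp on the B channel (largest span, 167): t = (126 − 198) / (31 − 198) = -72/-167 = 0.43114.
Check on R: (75 − 129)/(4 − 129) = 0.432 ✓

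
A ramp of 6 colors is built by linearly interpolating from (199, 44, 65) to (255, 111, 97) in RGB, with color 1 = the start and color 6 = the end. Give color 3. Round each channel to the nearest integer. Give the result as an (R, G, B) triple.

With 6 swatches and endpoints inclusive, swatch 3 sits at t = (3 − 1)/(6 − 1) = 2/5 ≈ 0.4.
R = 199 + 0.4 × (255 − 199) = 221.4 → 221
G = 44 + 0.4 × (111 − 44) = 70.8 → 71
B = 65 + 0.4 × (97 − 65) = 77.8 → 78

(221, 71, 78)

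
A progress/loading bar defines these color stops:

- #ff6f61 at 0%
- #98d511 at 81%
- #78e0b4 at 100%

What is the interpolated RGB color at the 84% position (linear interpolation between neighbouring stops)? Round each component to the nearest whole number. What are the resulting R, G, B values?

(147, 215, 43)

84% lies between the 81% and 100% stops, so the local fraction is t = (84 − 81)/(100 − 81) = 3/19 ≈ 0.1579.
#98d511 → (152, 213, 17); #78e0b4 → (120, 224, 180).
R = 152 + 0.1579 × (120 − 152) = 146.947 → 147
G = 213 + 0.1579 × (224 − 213) = 214.737 → 215
B = 17 + 0.1579 × (180 − 17) = 42.738 → 43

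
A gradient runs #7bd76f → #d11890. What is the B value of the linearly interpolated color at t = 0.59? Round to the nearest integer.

B₁ = 111 (from #7bd76f), B₂ = 144 (from #d11890).
B = 111 + 0.59 × (144 − 111) = 130.47 → 130

130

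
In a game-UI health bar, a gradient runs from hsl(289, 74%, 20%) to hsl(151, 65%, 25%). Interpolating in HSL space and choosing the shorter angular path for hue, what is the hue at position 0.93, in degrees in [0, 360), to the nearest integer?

Hue arc: Δh = 151 − 289 = -138° (|Δh| ≤ 180, already the shorter path).
H = 289 + 0.93 × (-138) = 160.66 → 161°

161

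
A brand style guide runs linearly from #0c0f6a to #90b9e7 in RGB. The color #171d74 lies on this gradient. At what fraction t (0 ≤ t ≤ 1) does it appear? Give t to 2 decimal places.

Invert the lerp on the G channel (largest span, 170): t = (29 − 15) / (185 − 15) = 14/170 = 0.082353.
Check on R: (23 − 12)/(144 − 12) = 0.08333 ✓

0.08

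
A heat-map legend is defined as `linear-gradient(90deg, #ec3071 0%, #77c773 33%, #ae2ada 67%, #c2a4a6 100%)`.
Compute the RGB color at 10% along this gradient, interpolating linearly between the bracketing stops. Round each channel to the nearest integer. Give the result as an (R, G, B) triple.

10% lies between the 0% and 33% stops, so the local fraction is t = (10 − 0)/(33 − 0) = 10/33 ≈ 0.303.
#ec3071 → (236, 48, 113); #77c773 → (119, 199, 115).
R = 236 + 0.303 × (119 − 236) = 200.549 → 201
G = 48 + 0.303 × (199 − 48) = 93.753 → 94
B = 113 + 0.303 × (115 − 113) = 113.606 → 114

(201, 94, 114)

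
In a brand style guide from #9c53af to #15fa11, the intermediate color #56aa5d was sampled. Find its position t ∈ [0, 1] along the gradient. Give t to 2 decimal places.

Invert the lerp on the G channel (largest span, 167): t = (170 − 83) / (250 − 83) = 87/167 = 0.52096.
Check on R: (86 − 156)/(21 − 156) = 0.5185 ✓

0.52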